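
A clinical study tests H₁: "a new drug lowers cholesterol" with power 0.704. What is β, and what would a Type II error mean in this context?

β = 1 - power = 1 - 0.704 = 0.296. A Type II error is failing to reject H₀ when H₀ is false (false negative) — here, failing to conclude that a new drug lowers cholesterol when in fact it is true. Consequence: shelving an effective drug — patients miss out on a treatment that would have helped.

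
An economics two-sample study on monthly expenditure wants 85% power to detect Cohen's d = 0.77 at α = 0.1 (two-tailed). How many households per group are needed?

z_{α/2} = 1.645, z_β = Φ⁻¹(0.85) = 1.036. For medium effect (d = 0.77): n per group = 2(z_{α/2} + z_β)²/d² = 2(1.645 + 1.036)²/0.77² = 24.2 → 25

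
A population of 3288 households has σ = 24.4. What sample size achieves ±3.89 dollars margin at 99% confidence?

Without FPC: n₀ = (2.576×24.4/3.89)² = 261.079. With FPC: n = n₀N/(n₀+N-1) = 241.9 → n = 242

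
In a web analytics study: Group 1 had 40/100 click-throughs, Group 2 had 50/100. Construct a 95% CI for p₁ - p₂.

p̂₁ = 0.4, p̂₂ = 0.5. Difference = -0.1. CI = (-0.237, 0.037)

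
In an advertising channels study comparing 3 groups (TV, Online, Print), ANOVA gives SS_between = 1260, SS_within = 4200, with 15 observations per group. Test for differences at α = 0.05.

df_between = 2, df_within = 42. F = MS_between/MS_within = 630.0/100.0 = 6.3. F_crit ≈ 3.22. Reject H₀. At least one mean differs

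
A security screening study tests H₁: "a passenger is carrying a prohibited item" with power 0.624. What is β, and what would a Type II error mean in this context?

β = 1 - power = 1 - 0.624 = 0.376. A Type II error is failing to reject H₀ when H₀ is false (false negative) — here, failing to conclude that a passenger is carrying a prohibited item when in fact it is true. Consequence: letting a prohibited item through — security breach.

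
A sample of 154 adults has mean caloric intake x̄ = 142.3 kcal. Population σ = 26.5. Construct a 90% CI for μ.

CI = x̄ ± z*(σ/√n) = 142.3 ± 1.645(26.5/√154) = 142.3 ± 3.51 = (138.79, 145.81)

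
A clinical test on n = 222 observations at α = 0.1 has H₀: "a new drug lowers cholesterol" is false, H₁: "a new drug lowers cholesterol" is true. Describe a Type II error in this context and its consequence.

Type II error: failing to reject H₀ when it is false — concluding that a new drug lowers cholesterol is not supported when in fact it is. Consequence: shelving an effective drug — patients miss out on a treatment that would have helped.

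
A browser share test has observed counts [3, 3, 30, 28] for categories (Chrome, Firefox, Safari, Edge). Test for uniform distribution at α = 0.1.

Expected = 16 each. χ² = Σ(O-E)²/E = 42.375. df = 3, critical value = 6.251. Reject H₀.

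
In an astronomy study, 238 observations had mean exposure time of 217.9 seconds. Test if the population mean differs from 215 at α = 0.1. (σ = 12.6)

z = (x̄ - μ₀)/(σ/√n) = (217.9 - 215)/(12.6/√238) = 3.551. Critical value: ±1.645. Since |3.551| > 1.645, Reject H₀.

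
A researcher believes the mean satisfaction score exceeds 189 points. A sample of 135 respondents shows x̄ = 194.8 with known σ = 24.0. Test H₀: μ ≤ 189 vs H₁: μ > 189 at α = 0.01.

z = 2.808. Critical value: 2.33. Reject H₀.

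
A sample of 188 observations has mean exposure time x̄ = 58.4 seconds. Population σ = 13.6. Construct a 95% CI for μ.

CI = x̄ ± z*(σ/√n) = 58.4 ± 1.96(13.6/√188) = 58.4 ± 1.94 = (56.46, 60.34)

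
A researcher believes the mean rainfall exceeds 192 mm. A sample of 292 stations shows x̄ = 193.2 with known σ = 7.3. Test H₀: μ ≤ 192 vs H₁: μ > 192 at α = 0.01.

z = 2.809. Critical value: 2.33. Reject H₀.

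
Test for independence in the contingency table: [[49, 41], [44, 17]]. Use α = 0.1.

χ² = 4.808. df = 1, critical = 2.706. Reject H₀. Variables are dependent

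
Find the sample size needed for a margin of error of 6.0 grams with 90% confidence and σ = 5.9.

n = (z*σ/E)² = (1.645×5.9/6.0)² = 2.6 → n = 3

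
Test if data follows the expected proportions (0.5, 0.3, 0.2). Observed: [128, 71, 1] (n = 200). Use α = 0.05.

Expected: [100.0, 60.0, 40.0]. χ² = 47.882. df = 2, critical = 5.991. Reject H₀.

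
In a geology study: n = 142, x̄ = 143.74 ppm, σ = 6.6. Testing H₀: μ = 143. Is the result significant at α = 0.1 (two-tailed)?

z = (143.74 - 143)/(6.6/√142) = 1.336. Since |z| ≤ 1.645, not significant at α = 0.1.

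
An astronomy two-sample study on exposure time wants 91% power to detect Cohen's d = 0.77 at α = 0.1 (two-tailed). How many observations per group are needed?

z_{α/2} = 1.645, z_β = Φ⁻¹(0.91) = 1.341. For medium effect (d = 0.77): n per group = 2(z_{α/2} + z_β)²/d² = 2(1.645 + 1.341)²/0.77² = 30.1 → 31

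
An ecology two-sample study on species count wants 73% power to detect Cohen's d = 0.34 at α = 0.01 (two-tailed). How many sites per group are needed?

z_{α/2} = 2.576, z_β = Φ⁻¹(0.73) = 0.613. For small effect (d = 0.34): n per group = 2(z_{α/2} + z_β)²/d² = 2(2.576 + 0.613)²/0.34² = 175.9 → 176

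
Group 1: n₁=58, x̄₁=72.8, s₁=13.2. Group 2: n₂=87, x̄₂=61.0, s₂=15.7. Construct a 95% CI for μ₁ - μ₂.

Difference = 11.8. SE = √(13.2²/58 + 15.7²/87) = 2.416. CI = (7.06, 16.54)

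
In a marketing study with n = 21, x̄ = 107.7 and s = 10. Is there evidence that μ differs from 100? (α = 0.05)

t = (x̄ - μ₀)/(s/√n) = (107.7 - 100)/(10/√21) = 3.529. df = 20, critical t = ±2.086. Reject H₀.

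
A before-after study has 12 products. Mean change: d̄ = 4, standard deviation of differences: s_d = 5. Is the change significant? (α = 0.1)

t = d̄/(s_d/√n) = 4/(5/√12) = 2.771. df = 11, critical t = ±1.796. Reject H₀.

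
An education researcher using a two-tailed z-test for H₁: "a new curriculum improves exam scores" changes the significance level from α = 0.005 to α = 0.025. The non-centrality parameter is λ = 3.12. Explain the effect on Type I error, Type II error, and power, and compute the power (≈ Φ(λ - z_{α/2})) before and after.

Increasing α from 0.005 to 0.025:
• Type I error rate increases (α is the Type I rate by definition).
• Critical value moves from z_{α/2} = 2.807 to 2.241, so power = Φ(λ - z_{α/2}) goes from Φ(3.12 - 2.807) = 0.623 to Φ(3.12 - 2.241) = 0.81.
• Type II error rate β = 1 - power therefore decreases (0.377 → 0.19).
Appropriate when false negatives are costly — here, keeping the old curriculum when the new one would have helped students.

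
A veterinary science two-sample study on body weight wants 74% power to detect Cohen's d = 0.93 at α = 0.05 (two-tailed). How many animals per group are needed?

z_{α/2} = 1.96, z_β = Φ⁻¹(0.74) = 0.643. For large effect (d = 0.93): n per group = 2(z_{α/2} + z_β)²/d² = 2(1.96 + 0.643)²/0.93² = 15.7 → 16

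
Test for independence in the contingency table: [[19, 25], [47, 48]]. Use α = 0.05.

χ² = 0.477. df = 1, critical = 3.841. Fail to reject H₀. No evidence of dependence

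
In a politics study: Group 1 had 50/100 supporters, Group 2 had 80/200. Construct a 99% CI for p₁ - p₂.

p̂₁ = 0.5, p̂₂ = 0.4. Difference = 0.1. CI = (-0.057, 0.257)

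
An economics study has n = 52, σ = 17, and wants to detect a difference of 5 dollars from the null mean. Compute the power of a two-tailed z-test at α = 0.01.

SE = σ/√n = 17/√52 = 2.357. Non-centrality λ = d/SE = 5/2.357 = 2.121. Power ≈ Φ(λ - z_{α/2}) = Φ(2.121 - 2.576) = Φ(-0.455) = 0.325.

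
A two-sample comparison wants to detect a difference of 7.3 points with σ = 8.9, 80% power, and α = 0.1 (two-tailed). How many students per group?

n per group = 2(z_α/2 + z_β)²σ²/d² = 2×(1.645 + 0.84)²×8.9²/7.3² = 18.4 → n = 19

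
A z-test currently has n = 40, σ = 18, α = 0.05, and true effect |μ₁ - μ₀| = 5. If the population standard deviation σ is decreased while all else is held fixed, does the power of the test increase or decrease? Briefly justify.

Power increases: a smaller σ shrinks the standard error σ/√n, moving the sampling distribution under H₁ further from the critical value.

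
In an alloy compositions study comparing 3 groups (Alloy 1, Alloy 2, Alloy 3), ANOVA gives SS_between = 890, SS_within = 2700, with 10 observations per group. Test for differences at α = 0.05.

df_between = 2, df_within = 27. F = MS_between/MS_within = 445.0/100.0 = 4.45. F_crit ≈ 3.354. Reject H₀. At least one mean differs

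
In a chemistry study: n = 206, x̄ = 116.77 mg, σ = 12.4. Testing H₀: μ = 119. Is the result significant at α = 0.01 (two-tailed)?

z = (116.77 - 119)/(12.4/√206) = -2.581. Since |z| > 2.576, significant at α = 0.01.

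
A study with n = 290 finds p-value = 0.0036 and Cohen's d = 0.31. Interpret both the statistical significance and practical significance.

Statistically significant (p = 0.0036 < 0.05). Cohen's d = 0.31 indicates a small effect size. Both statistical and practical significance should be considered.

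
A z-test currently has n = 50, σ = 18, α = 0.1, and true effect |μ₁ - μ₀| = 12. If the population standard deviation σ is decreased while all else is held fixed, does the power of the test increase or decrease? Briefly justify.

Power increases: a smaller σ shrinks the standard error σ/√n, moving the sampling distribution under H₁ further from the critical value.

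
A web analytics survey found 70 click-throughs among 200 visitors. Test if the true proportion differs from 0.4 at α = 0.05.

p̂ = 0.35, p₀ = 0.4. z = (p̂ - p₀)/√(p₀(1-p₀)/n) = -1.443. Critical: ±1.96. Fail to reject H₀.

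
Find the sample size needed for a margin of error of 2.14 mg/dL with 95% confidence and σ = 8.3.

n = (z*σ/E)² = (1.96×8.3/2.14)² = 57.8 → n = 58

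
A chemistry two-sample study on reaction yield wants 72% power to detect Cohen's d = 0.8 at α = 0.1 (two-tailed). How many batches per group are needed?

z_{α/2} = 1.645, z_β = Φ⁻¹(0.72) = 0.583. For large effect (d = 0.8): n per group = 2(z_{α/2} + z_β)²/d² = 2(1.645 + 0.583)²/0.8² = 15.5 → 16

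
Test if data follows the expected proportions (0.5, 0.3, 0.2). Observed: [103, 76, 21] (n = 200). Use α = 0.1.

Expected: [100.0, 60.0, 40.0]. χ² = 13.382. df = 2, critical = 4.605. Reject H₀.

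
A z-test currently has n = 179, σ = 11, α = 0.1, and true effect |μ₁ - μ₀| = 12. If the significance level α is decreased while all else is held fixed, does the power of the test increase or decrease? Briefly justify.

Power decreases: a smaller α raises the critical value, so less of the H₁ sampling distribution falls in the rejection region.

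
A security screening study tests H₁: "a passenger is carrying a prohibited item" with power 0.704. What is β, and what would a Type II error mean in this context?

β = 1 - power = 1 - 0.704 = 0.296. A Type II error is failing to reject H₀ when H₀ is false (false negative) — here, failing to conclude that a passenger is carrying a prohibited item when in fact it is true. Consequence: letting a prohibited item through — security breach.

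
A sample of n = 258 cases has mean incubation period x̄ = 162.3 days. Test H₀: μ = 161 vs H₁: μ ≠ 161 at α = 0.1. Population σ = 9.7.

z = (x̄ - μ₀)/(σ/√n) = (162.3 - 161)/(9.7/√258) = 2.153. Critical value: ±1.645. Since |2.153| > 1.645, Reject H₀.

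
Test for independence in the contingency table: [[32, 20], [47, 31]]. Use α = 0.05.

χ² = 0.022. df = 1, critical = 3.841. Fail to reject H₀. No evidence of dependence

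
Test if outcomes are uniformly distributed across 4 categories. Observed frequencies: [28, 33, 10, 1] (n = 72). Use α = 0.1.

Expected = 18 each. χ² = Σ(O-E)²/E = 37.667. df = 3, critical value = 6.251. Reject H₀.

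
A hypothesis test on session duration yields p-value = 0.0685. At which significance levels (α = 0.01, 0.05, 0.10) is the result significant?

p = 0.0685. Significant at: α = 0.1.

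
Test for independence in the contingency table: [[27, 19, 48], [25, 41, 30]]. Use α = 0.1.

χ² = 12.278. df = 2, critical = 4.605. Reject H₀. Variables are dependent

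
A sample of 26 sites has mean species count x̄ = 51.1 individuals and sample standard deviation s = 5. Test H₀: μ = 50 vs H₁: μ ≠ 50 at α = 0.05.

t = (x̄ - μ₀)/(s/√n) = (51.1 - 50)/(5/√26) = 1.122. df = 25, critical t = ±2.06. Fail to reject H₀.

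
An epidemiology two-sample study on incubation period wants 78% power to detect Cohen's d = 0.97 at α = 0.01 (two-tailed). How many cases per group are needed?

z_{α/2} = 2.576, z_β = Φ⁻¹(0.78) = 0.772. For large effect (d = 0.97): n per group = 2(z_{α/2} + z_β)²/d² = 2(2.576 + 0.772)²/0.97² = 23.8 → 24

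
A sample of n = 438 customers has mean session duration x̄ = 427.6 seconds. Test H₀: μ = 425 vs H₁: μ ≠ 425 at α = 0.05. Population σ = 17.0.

z = (x̄ - μ₀)/(σ/√n) = (427.6 - 425)/(17.0/√438) = 3.201. Critical value: ±1.96. Since |3.201| > 1.96, Reject H₀.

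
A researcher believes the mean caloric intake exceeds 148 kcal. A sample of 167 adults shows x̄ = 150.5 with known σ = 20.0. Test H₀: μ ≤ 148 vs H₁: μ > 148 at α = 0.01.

z = 1.615. Critical value: 2.33. Fail to reject H₀.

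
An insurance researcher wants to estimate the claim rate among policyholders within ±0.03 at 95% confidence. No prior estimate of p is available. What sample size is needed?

Conservative approach: use p = 0.5 (maximizes p(1-p) = 0.25). n = z²(0.25)/E² = 1.96²×0.25/0.03² = 1067.1 → n = 1068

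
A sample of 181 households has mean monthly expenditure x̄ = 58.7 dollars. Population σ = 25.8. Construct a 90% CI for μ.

CI = x̄ ± z*(σ/√n) = 58.7 ± 1.645(25.8/√181) = 58.7 ± 3.15 = (55.55, 61.85)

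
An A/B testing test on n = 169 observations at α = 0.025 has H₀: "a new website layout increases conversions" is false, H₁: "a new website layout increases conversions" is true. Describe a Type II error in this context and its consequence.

Type II error: failing to reject H₀ when it is false — concluding that a new website layout increases conversions is not supported when in fact it is. Consequence: discarding a layout that would have improved conversions — lost revenue.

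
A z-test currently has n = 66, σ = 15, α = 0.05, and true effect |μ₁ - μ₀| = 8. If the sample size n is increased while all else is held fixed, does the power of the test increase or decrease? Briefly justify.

Power increases: a larger n shrinks the standard error σ/√n, moving the sampling distribution under H₁ further from the critical value.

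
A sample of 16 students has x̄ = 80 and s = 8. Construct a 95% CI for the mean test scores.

CI = x̄ ± t*(s/√n) = 80 ± 2.131(8/√16) = (75.74, 84.26)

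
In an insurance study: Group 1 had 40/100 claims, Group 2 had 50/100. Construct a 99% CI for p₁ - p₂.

p̂₁ = 0.4, p̂₂ = 0.5. Difference = -0.1. CI = (-0.28, 0.08)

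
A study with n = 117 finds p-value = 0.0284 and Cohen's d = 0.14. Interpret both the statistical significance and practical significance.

Statistically significant (p = 0.0284 < 0.05). Cohen's d = 0.14 indicates a very small effect size. Both statistical and practical significance should be considered.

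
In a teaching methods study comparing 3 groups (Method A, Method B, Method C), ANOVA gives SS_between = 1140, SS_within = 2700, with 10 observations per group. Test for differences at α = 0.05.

df_between = 2, df_within = 27. F = MS_between/MS_within = 570.0/100.0 = 5.7. F_crit ≈ 3.354. Reject H₀. At least one mean differs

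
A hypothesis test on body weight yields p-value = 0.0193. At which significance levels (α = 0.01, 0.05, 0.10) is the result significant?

p = 0.0193. Significant at: α = 0.05, 0.1.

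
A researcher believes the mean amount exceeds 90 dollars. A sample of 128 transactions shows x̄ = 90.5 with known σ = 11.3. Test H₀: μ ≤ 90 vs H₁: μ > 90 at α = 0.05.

z = 0.501. Critical value: 1.645. Fail to reject H₀.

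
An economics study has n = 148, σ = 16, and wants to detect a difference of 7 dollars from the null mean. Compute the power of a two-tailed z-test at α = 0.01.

SE = σ/√n = 16/√148 = 1.315. Non-centrality λ = d/SE = 7/1.315 = 5.322. Power ≈ Φ(λ - z_{α/2}) = Φ(5.322 - 2.576) = Φ(2.746) = 0.997.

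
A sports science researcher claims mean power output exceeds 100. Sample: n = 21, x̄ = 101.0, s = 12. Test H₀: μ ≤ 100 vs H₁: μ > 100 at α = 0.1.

t = (101.0 - 100)/(12/√21) = 0.382, df = 20. Critical t = 1.325. Fail to reject H₀.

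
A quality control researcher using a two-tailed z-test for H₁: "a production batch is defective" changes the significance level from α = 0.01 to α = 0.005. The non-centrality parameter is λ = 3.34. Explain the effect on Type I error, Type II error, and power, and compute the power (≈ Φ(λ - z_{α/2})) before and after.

Decreasing α from 0.01 to 0.005:
• Type I error rate decreases (α is the Type I rate by definition).
• Critical value moves from z_{α/2} = 2.576 to 2.807, so power = Φ(λ - z_{α/2}) goes from Φ(3.34 - 2.576) = 0.778 to Φ(3.34 - 2.807) = 0.703.
• Type II error rate β = 1 - power therefore increases (0.222 → 0.297).
Appropriate when false positives are costly — here, scrapping a good batch — wasted material and cost for no reason.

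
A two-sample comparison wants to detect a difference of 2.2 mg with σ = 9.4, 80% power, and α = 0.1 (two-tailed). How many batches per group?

n per group = 2(z_α/2 + z_β)²σ²/d² = 2×(1.645 + 0.84)²×9.4²/2.2² = 225.5 → n = 226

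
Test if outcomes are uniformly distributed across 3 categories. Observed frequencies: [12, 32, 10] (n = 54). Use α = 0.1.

Expected = 18 each. χ² = Σ(O-E)²/E = 16.444. df = 2, critical value = 4.605. Reject H₀.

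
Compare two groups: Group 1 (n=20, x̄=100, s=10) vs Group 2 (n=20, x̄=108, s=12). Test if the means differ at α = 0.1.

Pooled sp = 11.05. t = -2.29, df = 38. Critical t = ±1.686. Reject H₀.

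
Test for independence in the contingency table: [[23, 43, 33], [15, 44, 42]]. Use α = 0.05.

χ² = 2.756. df = 2, critical = 5.991. Fail to reject H₀. No evidence of dependence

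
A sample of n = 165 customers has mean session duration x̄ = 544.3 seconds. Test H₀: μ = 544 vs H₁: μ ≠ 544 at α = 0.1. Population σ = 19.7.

z = (x̄ - μ₀)/(σ/√n) = (544.3 - 544)/(19.7/√165) = 0.196. Critical value: ±1.645. Since |0.196| ≤ 1.645, Fail to reject H₀.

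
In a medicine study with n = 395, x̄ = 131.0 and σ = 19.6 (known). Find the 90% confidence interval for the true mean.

CI = x̄ ± z*(σ/√n) = 131.0 ± 1.645(19.6/√395) = 131.0 ± 1.62 = (129.38, 132.62)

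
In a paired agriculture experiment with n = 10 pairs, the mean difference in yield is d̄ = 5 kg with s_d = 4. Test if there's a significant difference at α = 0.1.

t = d̄/(s_d/√n) = 5/(4/√10) = 3.953. df = 9, critical t = ±1.833. Reject H₀.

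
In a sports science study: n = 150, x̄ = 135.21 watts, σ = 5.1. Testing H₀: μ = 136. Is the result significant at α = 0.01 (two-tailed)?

z = (135.21 - 136)/(5.1/√150) = -1.897. Since |z| ≤ 2.576, not significant at α = 0.01.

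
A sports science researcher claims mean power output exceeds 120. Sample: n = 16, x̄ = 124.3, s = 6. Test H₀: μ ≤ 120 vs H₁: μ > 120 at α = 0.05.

t = (124.3 - 120)/(6/√16) = 2.867, df = 15. Critical t = 1.753. Reject H₀.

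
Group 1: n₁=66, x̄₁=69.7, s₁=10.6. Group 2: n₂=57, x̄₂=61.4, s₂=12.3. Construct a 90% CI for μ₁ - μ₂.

Difference = 8.3. SE = √(10.6²/66 + 12.3²/57) = 2.087. CI = (4.87, 11.73)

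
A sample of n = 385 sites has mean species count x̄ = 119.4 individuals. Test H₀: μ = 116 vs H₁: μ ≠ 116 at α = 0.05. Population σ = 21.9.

z = (x̄ - μ₀)/(σ/√n) = (119.4 - 116)/(21.9/√385) = 3.046. Critical value: ±1.96. Since |3.046| > 1.96, Reject H₀.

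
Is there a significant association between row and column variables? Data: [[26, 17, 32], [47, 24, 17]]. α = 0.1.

χ² = 10.86. df = 2, critical = 4.605. Reject H₀. Variables are dependent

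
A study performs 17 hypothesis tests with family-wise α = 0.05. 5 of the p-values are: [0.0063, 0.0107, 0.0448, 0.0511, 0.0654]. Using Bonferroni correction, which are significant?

Bonferroni α = 0.05/17 = 0.00294. None of the given p-values are significant.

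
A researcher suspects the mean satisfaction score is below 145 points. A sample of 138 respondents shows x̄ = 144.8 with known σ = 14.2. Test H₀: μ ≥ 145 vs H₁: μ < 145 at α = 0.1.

z = -0.165. Critical value: -1.28. Fail to reject H₀.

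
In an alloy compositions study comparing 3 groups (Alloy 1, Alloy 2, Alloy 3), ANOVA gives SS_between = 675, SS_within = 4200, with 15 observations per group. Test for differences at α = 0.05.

df_between = 2, df_within = 42. F = MS_between/MS_within = 337.5/100.0 = 3.375. F_crit ≈ 3.22. Reject H₀. At least one mean differs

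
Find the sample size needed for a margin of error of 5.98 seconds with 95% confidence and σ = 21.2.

n = (z*σ/E)² = (1.96×21.2/5.98)² = 48.3 → n = 49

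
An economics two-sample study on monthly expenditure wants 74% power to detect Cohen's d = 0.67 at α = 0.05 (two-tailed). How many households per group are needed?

z_{α/2} = 1.96, z_β = Φ⁻¹(0.74) = 0.643. For medium effect (d = 0.67): n per group = 2(z_{α/2} + z_β)²/d² = 2(1.96 + 0.643)²/0.67² = 30.2 → 31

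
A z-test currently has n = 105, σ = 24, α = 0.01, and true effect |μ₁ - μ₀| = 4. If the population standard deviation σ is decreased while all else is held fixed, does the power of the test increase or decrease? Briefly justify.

Power increases: a smaller σ shrinks the standard error σ/√n, moving the sampling distribution under H₁ further from the critical value.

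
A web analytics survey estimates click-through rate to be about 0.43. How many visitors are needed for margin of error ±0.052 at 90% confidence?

n = z²p(1-p)/E² = 1.645²×0.43×0.57/0.052² = 245.3 → n = 246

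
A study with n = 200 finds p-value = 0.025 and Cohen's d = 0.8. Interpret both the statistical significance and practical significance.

Statistically significant (p = 0.025 < 0.05). Cohen's d = 0.8 indicates a large effect size. Both statistical and practical significance should be considered.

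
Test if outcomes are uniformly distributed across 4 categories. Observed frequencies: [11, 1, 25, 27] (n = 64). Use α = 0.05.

Expected = 16 each. χ² = Σ(O-E)²/E = 28.25. df = 3, critical value = 7.815. Reject H₀.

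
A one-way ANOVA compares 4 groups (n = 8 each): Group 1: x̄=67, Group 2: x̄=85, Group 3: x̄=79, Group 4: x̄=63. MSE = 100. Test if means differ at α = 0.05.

Grand mean = 73.5. SS_between = 2520.0, MS_between = 840.0. F = 8.4, F_crit ≈ 2.947. Reject H₀.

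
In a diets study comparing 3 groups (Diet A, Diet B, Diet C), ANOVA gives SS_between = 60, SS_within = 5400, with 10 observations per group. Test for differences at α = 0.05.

df_between = 2, df_within = 27. F = MS_between/MS_within = 30.0/200.0 = 0.15. F_crit ≈ 3.354. Fail to reject H₀.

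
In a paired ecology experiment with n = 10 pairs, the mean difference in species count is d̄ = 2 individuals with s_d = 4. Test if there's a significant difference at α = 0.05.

t = d̄/(s_d/√n) = 2/(4/√10) = 1.581. df = 9, critical t = ±2.262. Fail to reject H₀.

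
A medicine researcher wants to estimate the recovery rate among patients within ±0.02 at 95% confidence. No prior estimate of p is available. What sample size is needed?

Conservative approach: use p = 0.5 (maximizes p(1-p) = 0.25). n = z²(0.25)/E² = 1.96²×0.25/0.02² = 2401.0 → n = 2401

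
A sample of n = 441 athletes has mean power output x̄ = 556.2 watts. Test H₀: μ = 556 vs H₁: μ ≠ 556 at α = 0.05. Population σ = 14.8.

z = (x̄ - μ₀)/(σ/√n) = (556.2 - 556)/(14.8/√441) = 0.284. Critical value: ±1.96. Since |0.284| ≤ 1.96, Fail to reject H₀.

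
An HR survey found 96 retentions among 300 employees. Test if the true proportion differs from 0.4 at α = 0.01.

p̂ = 0.32, p₀ = 0.4. z = (p̂ - p₀)/√(p₀(1-p₀)/n) = -2.828. Critical: ±2.576. Reject H₀.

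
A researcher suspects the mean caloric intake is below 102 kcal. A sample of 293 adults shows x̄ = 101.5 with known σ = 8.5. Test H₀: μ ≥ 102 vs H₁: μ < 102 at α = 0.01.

z = -1.007. Critical value: -2.33. Fail to reject H₀.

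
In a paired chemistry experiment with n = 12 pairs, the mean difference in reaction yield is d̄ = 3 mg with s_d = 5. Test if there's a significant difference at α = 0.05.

t = d̄/(s_d/√n) = 3/(5/√12) = 2.078. df = 11, critical t = ±2.201. Fail to reject H₀.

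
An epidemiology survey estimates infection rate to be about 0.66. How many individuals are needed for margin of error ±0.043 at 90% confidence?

n = z²p(1-p)/E² = 1.645²×0.66×0.34/0.043² = 328.4 → n = 329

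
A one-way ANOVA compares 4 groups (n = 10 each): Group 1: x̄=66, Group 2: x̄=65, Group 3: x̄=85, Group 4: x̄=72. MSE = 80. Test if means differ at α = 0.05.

Grand mean = 72.0. SS_between = 2540.0, MS_between = 846.67. F = 10.583, F_crit ≈ 2.866. Reject H₀.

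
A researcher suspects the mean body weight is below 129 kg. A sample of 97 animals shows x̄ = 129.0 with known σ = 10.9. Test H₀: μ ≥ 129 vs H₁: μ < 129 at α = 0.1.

z = 0.0. Critical value: -1.28. Fail to reject H₀.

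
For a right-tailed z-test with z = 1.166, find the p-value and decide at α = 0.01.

p = P(Z > 1.166) = 1 - Φ(1.166) ≈ 0.1218. Since p ≥ 0.01, fail to reject H₀ (not significant) at α = 0.01.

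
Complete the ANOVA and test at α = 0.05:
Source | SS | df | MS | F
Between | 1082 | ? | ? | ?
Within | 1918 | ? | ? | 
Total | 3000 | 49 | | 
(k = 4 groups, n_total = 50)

df_between = 3, df_within = 46. MS_between = 360.67, MS_within = 41.7. F = 8.65, F_crit ≈ 2.807. Reject H₀.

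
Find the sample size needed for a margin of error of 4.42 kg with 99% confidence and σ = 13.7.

n = (z*σ/E)² = (2.576×13.7/4.42)² = 63.8 → n = 64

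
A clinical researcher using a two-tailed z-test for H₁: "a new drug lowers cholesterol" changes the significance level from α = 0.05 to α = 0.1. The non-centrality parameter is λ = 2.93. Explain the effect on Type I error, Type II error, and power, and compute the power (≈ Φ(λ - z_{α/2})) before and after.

Increasing α from 0.05 to 0.1:
• Type I error rate increases (α is the Type I rate by definition).
• Critical value moves from z_{α/2} = 1.96 to 1.645, so power = Φ(λ - z_{α/2}) goes from Φ(2.93 - 1.96) = 0.834 to Φ(2.93 - 1.645) = 0.901.
• Type II error rate β = 1 - power therefore decreases (0.166 → 0.099).
Appropriate when false negatives are costly — here, shelving an effective drug — patients miss out on a treatment that would have helped.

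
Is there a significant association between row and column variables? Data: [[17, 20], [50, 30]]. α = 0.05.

χ² = 2.833. df = 1, critical = 3.841. Fail to reject H₀. No evidence of dependence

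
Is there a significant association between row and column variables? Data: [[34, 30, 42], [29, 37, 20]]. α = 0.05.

χ² = 6.926. df = 2, critical = 5.991. Reject H₀. Variables are dependent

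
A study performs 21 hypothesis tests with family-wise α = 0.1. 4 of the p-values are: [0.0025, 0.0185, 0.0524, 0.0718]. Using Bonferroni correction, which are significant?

Bonferroni α = 0.1/21 = 0.00476. Significant p-values: [0.0025]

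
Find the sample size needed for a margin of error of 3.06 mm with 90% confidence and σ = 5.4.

n = (z*σ/E)² = (1.645×5.4/3.06)² = 8.4 → n = 9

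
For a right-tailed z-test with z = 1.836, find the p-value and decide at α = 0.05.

p = P(Z > 1.836) = 1 - Φ(1.836) ≈ 0.0332. Since p < 0.05, reject H₀ (significant) at α = 0.05.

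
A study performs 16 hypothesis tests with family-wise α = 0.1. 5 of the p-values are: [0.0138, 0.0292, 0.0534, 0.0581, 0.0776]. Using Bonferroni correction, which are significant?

Bonferroni α = 0.1/16 = 0.00625. None of the given p-values are significant.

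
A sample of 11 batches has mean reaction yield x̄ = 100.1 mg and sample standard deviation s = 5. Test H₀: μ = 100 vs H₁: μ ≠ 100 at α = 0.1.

t = (x̄ - μ₀)/(s/√n) = (100.1 - 100)/(5/√11) = 0.066. df = 10, critical t = ±1.812. Fail to reject H₀.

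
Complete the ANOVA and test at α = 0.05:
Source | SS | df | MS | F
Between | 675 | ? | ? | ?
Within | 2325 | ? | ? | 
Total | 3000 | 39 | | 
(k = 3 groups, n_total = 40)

df_between = 2, df_within = 37. MS_between = 337.5, MS_within = 62.84. F = 5.371, F_crit ≈ 3.252. Reject H₀.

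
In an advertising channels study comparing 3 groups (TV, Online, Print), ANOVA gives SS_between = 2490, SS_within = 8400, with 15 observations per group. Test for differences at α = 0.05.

df_between = 2, df_within = 42. F = MS_between/MS_within = 1245.0/200.0 = 6.225. F_crit ≈ 3.22. Reject H₀. At least one mean differs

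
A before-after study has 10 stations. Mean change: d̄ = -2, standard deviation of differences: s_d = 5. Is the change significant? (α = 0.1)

t = d̄/(s_d/√n) = -2/(5/√10) = -1.265. df = 9, critical t = ±1.833. Fail to reject H₀.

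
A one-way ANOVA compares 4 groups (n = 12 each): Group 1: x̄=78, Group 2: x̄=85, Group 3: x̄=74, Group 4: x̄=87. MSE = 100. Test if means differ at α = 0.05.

Grand mean = 81.0. SS_between = 1320.0, MS_between = 440.0. F = 4.4, F_crit ≈ 2.816. Reject H₀.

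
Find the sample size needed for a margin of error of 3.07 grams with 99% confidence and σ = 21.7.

n = (z*σ/E)² = (2.576×21.7/3.07)² = 331.5 → n = 332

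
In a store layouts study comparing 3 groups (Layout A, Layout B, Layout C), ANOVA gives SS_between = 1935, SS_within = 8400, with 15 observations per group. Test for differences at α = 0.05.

df_between = 2, df_within = 42. F = MS_between/MS_within = 967.5/200.0 = 4.838. F_crit ≈ 3.22. Reject H₀. At least one mean differs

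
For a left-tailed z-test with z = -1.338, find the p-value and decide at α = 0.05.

p = P(Z < -1.338) = Φ(-1.338) ≈ 0.0904. Since p ≥ 0.05, fail to reject H₀ (not significant) at α = 0.05.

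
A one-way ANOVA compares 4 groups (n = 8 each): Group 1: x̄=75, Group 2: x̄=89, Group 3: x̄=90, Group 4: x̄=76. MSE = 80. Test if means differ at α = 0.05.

Grand mean = 82.5. SS_between = 1576.0, MS_between = 525.33. F = 6.567, F_crit ≈ 2.947. Reject H₀.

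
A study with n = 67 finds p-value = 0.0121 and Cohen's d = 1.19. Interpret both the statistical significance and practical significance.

Statistically significant (p = 0.0121 < 0.05). Cohen's d = 1.19 indicates a large effect size. Both statistical and practical significance should be considered.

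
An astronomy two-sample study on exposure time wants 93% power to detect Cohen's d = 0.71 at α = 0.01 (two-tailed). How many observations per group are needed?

z_{α/2} = 2.576, z_β = Φ⁻¹(0.93) = 1.476. For medium effect (d = 0.71): n per group = 2(z_{α/2} + z_β)²/d² = 2(2.576 + 1.476)²/0.71² = 65.1 → 66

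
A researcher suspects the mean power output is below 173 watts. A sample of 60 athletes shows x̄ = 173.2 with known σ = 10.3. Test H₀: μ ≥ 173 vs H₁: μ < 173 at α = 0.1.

z = 0.15. Critical value: -1.28. Fail to reject H₀.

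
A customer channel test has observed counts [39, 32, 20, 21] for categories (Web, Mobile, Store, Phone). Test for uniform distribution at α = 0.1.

Expected = 28 each. χ² = Σ(O-E)²/E = 8.929. df = 3, critical value = 6.251. Reject H₀.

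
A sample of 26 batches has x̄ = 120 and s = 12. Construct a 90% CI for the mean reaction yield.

CI = x̄ ± t*(s/√n) = 120 ± 1.708(12/√26) = (115.98, 124.02)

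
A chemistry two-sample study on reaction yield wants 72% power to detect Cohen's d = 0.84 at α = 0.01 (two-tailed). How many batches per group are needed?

z_{α/2} = 2.576, z_β = Φ⁻¹(0.72) = 0.583. For large effect (d = 0.84): n per group = 2(z_{α/2} + z_β)²/d² = 2(2.576 + 0.583)²/0.84² = 28.3 → 29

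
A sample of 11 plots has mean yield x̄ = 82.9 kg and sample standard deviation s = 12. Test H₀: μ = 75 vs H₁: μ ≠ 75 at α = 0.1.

t = (x̄ - μ₀)/(s/√n) = (82.9 - 75)/(12/√11) = 2.183. df = 10, critical t = ±1.812. Reject H₀.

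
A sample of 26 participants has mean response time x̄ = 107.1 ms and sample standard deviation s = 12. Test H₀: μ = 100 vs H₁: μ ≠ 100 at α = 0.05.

t = (x̄ - μ₀)/(s/√n) = (107.1 - 100)/(12/√26) = 3.017. df = 25, critical t = ±2.06. Reject H₀.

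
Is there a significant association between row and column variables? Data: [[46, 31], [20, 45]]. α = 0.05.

χ² = 11.892. df = 1, critical = 3.841. Reject H₀. Variables are dependent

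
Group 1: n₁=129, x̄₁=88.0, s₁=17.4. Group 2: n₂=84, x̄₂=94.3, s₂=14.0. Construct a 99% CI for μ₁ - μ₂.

Difference = -6.3. SE = √(17.4²/129 + 14.0²/84) = 2.163. CI = (-11.87, -0.73)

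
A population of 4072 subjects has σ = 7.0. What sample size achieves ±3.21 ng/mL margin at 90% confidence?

Without FPC: n₀ = (1.645×7.0/3.21)² = 12.868. With FPC: n = n₀N/(n₀+N-1) = 12.8 → n = 13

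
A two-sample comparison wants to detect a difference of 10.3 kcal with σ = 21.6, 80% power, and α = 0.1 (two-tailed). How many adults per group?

n per group = 2(z_α/2 + z_β)²σ²/d² = 2×(1.645 + 0.84)²×21.6²/10.3² = 54.3 → n = 55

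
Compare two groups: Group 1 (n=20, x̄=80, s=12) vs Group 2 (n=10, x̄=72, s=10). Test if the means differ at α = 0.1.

Pooled sp = 11.4. t = 1.813, df = 28. Critical t = ±1.701. Reject H₀.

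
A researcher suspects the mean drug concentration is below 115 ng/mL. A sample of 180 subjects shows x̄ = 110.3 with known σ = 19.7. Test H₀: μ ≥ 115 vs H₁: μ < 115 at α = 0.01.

z = -3.201. Critical value: -2.33. Reject H₀.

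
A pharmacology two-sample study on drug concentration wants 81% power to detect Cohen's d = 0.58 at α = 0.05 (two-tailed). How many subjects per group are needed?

z_{α/2} = 1.96, z_β = Φ⁻¹(0.81) = 0.878. For medium effect (d = 0.58): n per group = 2(z_{α/2} + z_β)²/d² = 2(1.96 + 0.878)²/0.58² = 47.9 → 48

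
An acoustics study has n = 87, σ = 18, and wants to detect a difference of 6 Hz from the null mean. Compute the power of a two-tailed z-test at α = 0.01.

SE = σ/√n = 18/√87 = 1.93. Non-centrality λ = d/SE = 6/1.93 = 3.109. Power ≈ Φ(λ - z_{α/2}) = Φ(3.109 - 2.576) = Φ(0.533) = 0.703.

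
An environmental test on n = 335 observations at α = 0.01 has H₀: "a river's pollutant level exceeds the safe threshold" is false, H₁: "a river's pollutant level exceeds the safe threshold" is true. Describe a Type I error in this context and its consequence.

Type I error: rejecting H₀ when it is true — concluding that a river's pollutant level exceeds the safe threshold when in fact it is not. Consequence: shutting down a compliant factory unnecessarily.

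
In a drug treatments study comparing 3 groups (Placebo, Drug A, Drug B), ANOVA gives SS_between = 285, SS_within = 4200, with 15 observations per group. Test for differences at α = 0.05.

df_between = 2, df_within = 42. F = MS_between/MS_within = 142.5/100.0 = 1.425. F_crit ≈ 3.22. Fail to reject H₀.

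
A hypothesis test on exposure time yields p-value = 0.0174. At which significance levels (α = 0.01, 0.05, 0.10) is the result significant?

p = 0.0174. Significant at: α = 0.05, 0.1.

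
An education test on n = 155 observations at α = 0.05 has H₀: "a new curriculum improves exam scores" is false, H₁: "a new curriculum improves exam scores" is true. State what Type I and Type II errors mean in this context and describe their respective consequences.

Type I (false positive): concluding that a new curriculum improves exam scores when it is not — adopting a curriculum that gives no real benefit — disruption for nothing. Type II (false negative): failing to conclude that a new curriculum improves exam scores when it is — keeping the old curriculum when the new one would have helped students. Which is costlier depends on domain priorities and is a judgement call rather than a statistical fact.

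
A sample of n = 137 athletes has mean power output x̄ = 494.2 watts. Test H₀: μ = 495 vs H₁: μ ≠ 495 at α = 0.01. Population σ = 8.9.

z = (x̄ - μ₀)/(σ/√n) = (494.2 - 495)/(8.9/√137) = -1.052. Critical value: ±2.576. Since |-1.052| ≤ 2.576, Fail to reject H₀.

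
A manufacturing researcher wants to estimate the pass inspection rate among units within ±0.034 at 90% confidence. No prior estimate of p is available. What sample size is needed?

Conservative approach: use p = 0.5 (maximizes p(1-p) = 0.25). n = z²(0.25)/E² = 1.645²×0.25/0.034² = 585.2 → n = 586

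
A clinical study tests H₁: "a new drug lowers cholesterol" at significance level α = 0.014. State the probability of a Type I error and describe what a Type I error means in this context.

P(Type I error) = α = 0.014. A Type I error is rejecting H₀ when H₀ is actually true (false positive) — here, concluding that a new drug lowers cholesterol when in fact this is not the case. Consequence: approving an ineffective drug — patients take a useless medication and may skip effective alternatives.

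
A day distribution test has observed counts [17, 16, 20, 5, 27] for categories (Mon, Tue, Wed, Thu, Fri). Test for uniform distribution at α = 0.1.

Expected = 17 each. χ² = Σ(O-E)²/E = 14.941. df = 4, critical value = 7.779. Reject H₀.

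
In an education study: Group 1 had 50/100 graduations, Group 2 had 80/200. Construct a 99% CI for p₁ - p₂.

p̂₁ = 0.5, p̂₂ = 0.4. Difference = 0.1. CI = (-0.057, 0.257)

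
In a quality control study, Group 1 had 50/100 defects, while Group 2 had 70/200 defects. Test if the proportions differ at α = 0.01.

p̂₁ = 0.5, p̂₂ = 0.35, pooled p̂ = 0.4. z = 2.5. Critical: ±2.576. Fail to reject H₀.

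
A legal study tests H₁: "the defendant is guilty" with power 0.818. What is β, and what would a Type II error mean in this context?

β = 1 - power = 1 - 0.818 = 0.182. A Type II error is failing to reject H₀ when H₀ is false (false negative) — here, failing to conclude that the defendant is guilty when in fact it is true. Consequence: acquitting a guilty person.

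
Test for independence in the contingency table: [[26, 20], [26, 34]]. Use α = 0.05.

χ² = 1.812. df = 1, critical = 3.841. Fail to reject H₀. No evidence of dependence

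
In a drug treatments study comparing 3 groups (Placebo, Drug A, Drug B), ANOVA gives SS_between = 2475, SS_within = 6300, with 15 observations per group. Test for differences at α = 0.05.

df_between = 2, df_within = 42. F = MS_between/MS_within = 1237.5/150.0 = 8.25. F_crit ≈ 3.22. Reject H₀. At least one mean differs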